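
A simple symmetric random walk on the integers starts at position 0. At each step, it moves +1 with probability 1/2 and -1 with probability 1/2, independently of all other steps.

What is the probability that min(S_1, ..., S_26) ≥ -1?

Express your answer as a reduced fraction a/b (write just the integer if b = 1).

Answer: 5014575/16777216

Derivation:
Let f(t,s) = #length-t paths at position s with S_1..S_t all ≥ -1.
f(t,s) = f(t-1,s-1) + f(t-1,s+1) for s ≥ -1; f(t,s) = 0 for s < -1.
t=0: f(0,0)=1
t=1: f(1,-1)=1 f(1,1)=1
t=2: f(2,0)=2 f(2,2)=1
t=3: f(3,-1)=2 f(3,1)=3 f(3,3)=1
t=4: f(4,0)=5 f(4,2)=4 f(4,4)=1
t=5: f(5,-1)=5 f(5,1)=9 f(5,3)=5 f(5,5)=1
t=6: f(6,0)=14 f(6,2)=14 f(6,4)=6 f(6,6)=1
t=7: f(7,-1)=14 f(7,1)=28 f(7,3)=20 f(7,5)=7 f(7,7)=1
t=8: f(8,0)=42 f(8,2)=48 f(8,4)=27 f(8,6)=8 f(8,8)=1
t=9: f(9,-1)=42 f(9,1)=90 f(9,3)=75 f(9,5)=35 f(9,7)=9 f(9,9)=1
t=10: f(10,0)=132 f(10,2)=165 f(10,4)=110 f(10,6)=44 f(10,8)=10 f(10,10)=1
t=11: f(11,-1)=132 f(11,1)=297 f(11,3)=275 f(11,5)=154 f(11,7)=54 f(11,9)=11 f(11,11)=1
t=12: f(12,0)=429 f(12,2)=572 f(12,4)=429 f(12,6)=208 f(12,8)=65 f(12,10)=12 f(12,12)=1
t=13: f(13,-1)=429 f(13,1)=1001 f(13,3)=1001 f(13,5)=637 f(13,7)=273 f(13,9)=77 f(13,11)=13 f(13,13)=1
t=14: f(14,0)=1430 f(14,2)=2002 f(14,4)=1638 f(14,6)=910 f(14,8)=350 f(14,10)=90 f(14,12)=14 f(14,14)=1
t=15: f(15,-1)=1430 f(15,1)=3432 f(15,3)=3640 f(15,5)=2548 f(15,7)=1260 f(15,9)=440 f(15,11)=104 f(15,13)=15 f(15,15)=1
t=16: f(16,0)=4862 f(16,2)=7072 f(16,4)=6188 f(16,6)=3808 f(16,8)=1700 f(16,10)=544 f(16,12)=119 f(16,14)=16 f(16,16)=1
t=17: f(17,-1)=4862 f(17,1)=11934 f(17,3)=13260 f(17,5)=9996 f(17,7)=5508 f(17,9)=2244 f(17,11)=663 f(17,13)=135 f(17,15)=17 f(17,17)=1
t=18: f(18,0)=16796 f(18,2)=25194 f(18,4)=23256 f(18,6)=15504 f(18,8)=7752 f(18,10)=2907 f(18,12)=798 f(18,14)=152 f(18,16)=18 f(18,18)=1
t=19: f(19,-1)=16796 f(19,1)=41990 f(19,3)=48450 f(19,5)=38760 f(19,7)=23256 f(19,9)=10659 f(19,11)=3705 f(19,13)=950 f(19,15)=170 f(19,17)=19 f(19,19)=1
t=20: f(20,0)=58786 f(20,2)=90440 f(20,4)=87210 f(20,6)=62016 f(20,8)=33915 f(20,10)=14364 f(20,12)=4655 f(20,14)=1120 f(20,16)=189 f(20,18)=20 f(20,20)=1
t=21: f(21,-1)=58786 f(21,1)=149226 f(21,3)=177650 f(21,5)=149226 f(21,7)=95931 f(21,9)=48279 f(21,11)=19019 f(21,13)=5775 f(21,15)=1309 f(21,17)=209 f(21,19)=21 f(21,21)=1
t=22: f(22,0)=208012 f(22,2)=326876 f(22,4)=326876 f(22,6)=245157 f(22,8)=144210 f(22,10)=67298 f(22,12)=24794 f(22,14)=7084 f(22,16)=1518 f(22,18)=230 f(22,20)=22 f(22,22)=1
t=23: f(23,-1)=208012 f(23,1)=534888 f(23,3)=653752 f(23,5)=572033 f(23,7)=389367 f(23,9)=211508 f(23,11)=92092 f(23,13)=31878 f(23,15)=8602 f(23,17)=1748 f(23,19)=252 f(23,21)=23 f(23,23)=1
t=24: f(24,0)=742900 f(24,2)=1188640 f(24,4)=1225785 f(24,6)=961400 f(24,8)=600875 f(24,10)=303600 f(24,12)=123970 f(24,14)=40480 f(24,16)=10350 f(24,18)=2000 f(24,20)=275 f(24,22)=24 f(24,24)=1
t=25: f(25,-1)=742900 f(25,1)=1931540 f(25,3)=2414425 f(25,5)=2187185 f(25,7)=1562275 f(25,9)=904475 f(25,11)=427570 f(25,13)=164450 f(25,15)=50830 f(25,17)=12350 f(25,19)=2275 f(25,21)=299 f(25,23)=25 f(25,25)=1
t=26: f(26,0)=2674440 f(26,2)=4345965 f(26,4)=4601610 f(26,6)=3749460 f(26,8)=2466750 f(26,10)=1332045 f(26,12)=592020 f(26,14)=215280 f(26,16)=63180 f(26,18)=14625 f(26,20)=2574 f(26,22)=324 f(26,24)=26 f(26,26)=1
Σ_s f(26,s) = 20058300
P = 20058300/67108864 = 5014575/16777216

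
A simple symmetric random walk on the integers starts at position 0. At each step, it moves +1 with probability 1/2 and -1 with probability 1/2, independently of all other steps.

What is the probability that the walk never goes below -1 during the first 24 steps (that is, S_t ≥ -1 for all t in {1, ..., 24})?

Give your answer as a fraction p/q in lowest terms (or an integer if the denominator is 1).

Answer: 1300075/4194304

Derivation:
Let f(t,s) = #length-t paths at position s with S_1..S_t all ≥ -1.
f(t,s) = f(t-1,s-1) + f(t-1,s+1) for s ≥ -1; f(t,s) = 0 for s < -1.
t=0: f(0,0)=1
t=1: f(1,-1)=1 f(1,1)=1
t=2: f(2,0)=2 f(2,2)=1
t=3: f(3,-1)=2 f(3,1)=3 f(3,3)=1
t=4: f(4,0)=5 f(4,2)=4 f(4,4)=1
t=5: f(5,-1)=5 f(5,1)=9 f(5,3)=5 f(5,5)=1
t=6: f(6,0)=14 f(6,2)=14 f(6,4)=6 f(6,6)=1
t=7: f(7,-1)=14 f(7,1)=28 f(7,3)=20 f(7,5)=7 f(7,7)=1
t=8: f(8,0)=42 f(8,2)=48 f(8,4)=27 f(8,6)=8 f(8,8)=1
t=9: f(9,-1)=42 f(9,1)=90 f(9,3)=75 f(9,5)=35 f(9,7)=9 f(9,9)=1
t=10: f(10,0)=132 f(10,2)=165 f(10,4)=110 f(10,6)=44 f(10,8)=10 f(10,10)=1
t=11: f(11,-1)=132 f(11,1)=297 f(11,3)=275 f(11,5)=154 f(11,7)=54 f(11,9)=11 f(11,11)=1
t=12: f(12,0)=429 f(12,2)=572 f(12,4)=429 f(12,6)=208 f(12,8)=65 f(12,10)=12 f(12,12)=1
t=13: f(13,-1)=429 f(13,1)=1001 f(13,3)=1001 f(13,5)=637 f(13,7)=273 f(13,9)=77 f(13,11)=13 f(13,13)=1
t=14: f(14,0)=1430 f(14,2)=2002 f(14,4)=1638 f(14,6)=910 f(14,8)=350 f(14,10)=90 f(14,12)=14 f(14,14)=1
t=15: f(15,-1)=1430 f(15,1)=3432 f(15,3)=3640 f(15,5)=2548 f(15,7)=1260 f(15,9)=440 f(15,11)=104 f(15,13)=15 f(15,15)=1
t=16: f(16,0)=4862 f(16,2)=7072 f(16,4)=6188 f(16,6)=3808 f(16,8)=1700 f(16,10)=544 f(16,12)=119 f(16,14)=16 f(16,16)=1
t=17: f(17,-1)=4862 f(17,1)=11934 f(17,3)=13260 f(17,5)=9996 f(17,7)=5508 f(17,9)=2244 f(17,11)=663 f(17,13)=135 f(17,15)=17 f(17,17)=1
t=18: f(18,0)=16796 f(18,2)=25194 f(18,4)=23256 f(18,6)=15504 f(18,8)=7752 f(18,10)=2907 f(18,12)=798 f(18,14)=152 f(18,16)=18 f(18,18)=1
t=19: f(19,-1)=16796 f(19,1)=41990 f(19,3)=48450 f(19,5)=38760 f(19,7)=23256 f(19,9)=10659 f(19,11)=3705 f(19,13)=950 f(19,15)=170 f(19,17)=19 f(19,19)=1
t=20: f(20,0)=58786 f(20,2)=90440 f(20,4)=87210 f(20,6)=62016 f(20,8)=33915 f(20,10)=14364 f(20,12)=4655 f(20,14)=1120 f(20,16)=189 f(20,18)=20 f(20,20)=1
t=21: f(21,-1)=58786 f(21,1)=149226 f(21,3)=177650 f(21,5)=149226 f(21,7)=95931 f(21,9)=48279 f(21,11)=19019 f(21,13)=5775 f(21,15)=1309 f(21,17)=209 f(21,19)=21 f(21,21)=1
t=22: f(22,0)=208012 f(22,2)=326876 f(22,4)=326876 f(22,6)=245157 f(22,8)=144210 f(22,10)=67298 f(22,12)=24794 f(22,14)=7084 f(22,16)=1518 f(22,18)=230 f(22,20)=22 f(22,22)=1
t=23: f(23,-1)=208012 f(23,1)=534888 f(23,3)=653752 f(23,5)=572033 f(23,7)=389367 f(23,9)=211508 f(23,11)=92092 f(23,13)=31878 f(23,15)=8602 f(23,17)=1748 f(23,19)=252 f(23,21)=23 f(23,23)=1
t=24: f(24,0)=742900 f(24,2)=1188640 f(24,4)=1225785 f(24,6)=961400 f(24,8)=600875 f(24,10)=303600 f(24,12)=123970 f(24,14)=40480 f(24,16)=10350 f(24,18)=2000 f(24,20)=275 f(24,22)=24 f(24,24)=1
Σ_s f(24,s) = 5200300
P = 5200300/16777216 = 1300075/4194304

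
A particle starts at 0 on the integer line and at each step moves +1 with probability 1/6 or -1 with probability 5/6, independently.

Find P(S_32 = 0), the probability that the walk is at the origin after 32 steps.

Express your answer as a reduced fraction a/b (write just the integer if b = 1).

Answer: 5095421600341796875/442147839441466715799552

Derivation:
To be at 0 after 32 steps: need exactly 16 steps of +1 and 16 of -1.
Number of such sequences: C(32,16) = 601080390
Each has probability (1/6)^16 · (5/6)^16 = 152587890625/7958661109946400884391936
P = 601080390 · 152587890625/7958661109946400884391936 = 5095421600341796875/442147839441466715799552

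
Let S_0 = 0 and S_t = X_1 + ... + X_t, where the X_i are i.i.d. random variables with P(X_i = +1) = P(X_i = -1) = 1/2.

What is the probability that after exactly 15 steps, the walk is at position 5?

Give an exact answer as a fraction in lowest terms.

Answer: 3003/32768

Derivation:
To reach position 5 after 15 steps: need 10 steps of +1 and 5 of -1.
Favorable paths: C(15,10) = 3003
Total paths: 2^15 = 32768
P = 3003/32768 = 3003/32768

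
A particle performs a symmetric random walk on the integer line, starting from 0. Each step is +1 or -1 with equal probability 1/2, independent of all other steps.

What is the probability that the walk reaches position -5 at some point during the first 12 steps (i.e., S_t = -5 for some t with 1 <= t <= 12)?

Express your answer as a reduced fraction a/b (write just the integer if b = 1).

Answer: 299/2048

Derivation:
Count via complement. Let g(t,s) = #length-t paths at position s with S_1..S_t all ≠ -5.
g(t,s) = g(t-1,s-1) + g(t-1,s+1) for s ≠ -5; g(t,-5) = 0.
t=0: g(0,0)=1
t=1: g(1,-1)=1 g(1,1)=1
t=2: g(2,-2)=1 g(2,0)=2 g(2,2)=1
t=3: g(3,-3)=1 g(3,-1)=3 g(3,1)=3 g(3,3)=1
t=4: g(4,-4)=1 g(4,-2)=4 g(4,0)=6 g(4,2)=4 g(4,4)=1
t=5: g(5,-3)=5 g(5,-1)=10 g(5,1)=10 g(5,3)=5 g(5,5)=1
t=6: g(6,-4)=5 g(6,-2)=15 g(6,0)=20 g(6,2)=15 g(6,4)=6 g(6,6)=1
t=7: g(7,-3)=20 g(7,-1)=35 g(7,1)=35 g(7,3)=21 g(7,5)=7 g(7,7)=1
t=8: g(8,-4)=20 g(8,-2)=55 g(8,0)=70 g(8,2)=56 g(8,4)=28 g(8,6)=8 g(8,8)=1
t=9: g(9,-3)=75 g(9,-1)=125 g(9,1)=126 g(9,3)=84 g(9,5)=36 g(9,7)=9 g(9,9)=1
t=10: g(10,-4)=75 g(10,-2)=200 g(10,0)=251 g(10,2)=210 g(10,4)=120 g(10,6)=45 g(10,8)=10 g(10,10)=1
t=11: g(11,-3)=275 g(11,-1)=451 g(11,1)=461 g(11,3)=330 g(11,5)=165 g(11,7)=55 g(11,9)=11 g(11,11)=1
t=12: g(12,-4)=275 g(12,-2)=726 g(12,0)=912 g(12,2)=791 g(12,4)=495 g(12,6)=220 g(12,8)=66 g(12,10)=12 g(12,12)=1
Paths never hitting -5: Σ_s g(12,s) = 3498
Paths hitting -5: 2^12 - 3498 = 598
P = 598/4096 = 299/2048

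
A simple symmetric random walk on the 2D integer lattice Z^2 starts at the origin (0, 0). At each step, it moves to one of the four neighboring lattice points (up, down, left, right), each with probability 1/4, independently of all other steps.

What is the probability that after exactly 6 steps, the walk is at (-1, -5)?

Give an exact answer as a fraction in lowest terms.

Answer: 3/2048

Derivation:
Let h be the number of horizontal steps (so 6-h are vertical). To end at (-1,-5) need (h-1)/2 right-steps and ((6-h)-5)/2 up-steps.
Sum over h with 1 ≤ h ≤ 1, h ≡ 1 (mod 2), 6-h ≡ 1 (mod 2):
h=1: C(6,1)·C(1,0)·C(5,0) = 6·1·1 = 6
Total favorable: 6
Total paths: 4^6 = 4096
P = 6/4096 = 3/2048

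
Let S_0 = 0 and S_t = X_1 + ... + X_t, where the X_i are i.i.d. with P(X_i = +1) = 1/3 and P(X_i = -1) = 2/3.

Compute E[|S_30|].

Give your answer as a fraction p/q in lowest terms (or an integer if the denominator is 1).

Answer: 8572735215010/847288609443

Derivation:
S_30 takes values m ≡ 0 (mod 2) with |m| ≤ 30; P(S_30=m) = C(30,(30+m)/2) · (1/3)^((30+m)/2) · (2/3)^((30-m)/2).
Distribution: P(S=-30)=1073741824/205891132094649, P(S=-28)=5368709120/68630377364883, P(S=-26)=38923141120/68630377364883, P(S=-24)=544923975680/205891132094649, P(S=-22)=68115496960/7625597484987, P(S=-20)=177100292096/7625597484987, P(S=-18)=1106876825600/22876792454961, P(S=-16)=632501043200/7625597484987, P(S=-14)=909220249600/7625597484987, P(S=-12)=10001422745600/68630377364883, P(S=-10)=3500497960960/22876792454961, P(S=-8)=3182270873600/22876792454961, P(S=-6)=7557893324800/68630377364883, P(S=-4)=581376409600/7625597484987, P(S=-2)=352978534400/7625597484987, P(S=0)=564765655040/22876792454961, P(S=2)=88244633600/7625597484987, P(S=4)=36336025600/7625597484987, P(S=6)=118092083200/68630377364883, P(S=8)=12430745600/22876792454961, P(S=10)=3418455040/22876792454961, P(S=12)=2441753600/68630377364883, P(S=14)=55494400/7625597484987, P(S=16)=9651200/7625597484987, P(S=18)=4222400/22876792454961, P(S=20)=168896/7625597484987, P(S=22)=16240/7625597484987, P(S=24)=32480/205891132094649, P(S=26)=580/68630377364883, P(S=28)=20/68630377364883, P(S=30)=1/205891132094649
E[|S_30|] = Σ_m |m|·P(S_30=m) = 8572735215010/847288609443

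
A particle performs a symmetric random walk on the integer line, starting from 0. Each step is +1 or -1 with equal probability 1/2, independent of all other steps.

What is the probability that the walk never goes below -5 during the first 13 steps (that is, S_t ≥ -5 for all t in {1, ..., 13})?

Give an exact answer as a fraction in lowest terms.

Answer: 1859/2048

Derivation:
Let f(t,s) = #length-t paths at position s with S_1..S_t all ≥ -5.
f(t,s) = f(t-1,s-1) + f(t-1,s+1) for s ≥ -5; f(t,s) = 0 for s < -5.
t=0: f(0,0)=1
t=1: f(1,-1)=1 f(1,1)=1
t=2: f(2,-2)=1 f(2,0)=2 f(2,2)=1
t=3: f(3,-3)=1 f(3,-1)=3 f(3,1)=3 f(3,3)=1
t=4: f(4,-4)=1 f(4,-2)=4 f(4,0)=6 f(4,2)=4 f(4,4)=1
t=5: f(5,-5)=1 f(5,-3)=5 f(5,-1)=10 f(5,1)=10 f(5,3)=5 f(5,5)=1
t=6: f(6,-4)=6 f(6,-2)=15 f(6,0)=20 f(6,2)=15 f(6,4)=6 f(6,6)=1
t=7: f(7,-5)=6 f(7,-3)=21 f(7,-1)=35 f(7,1)=35 f(7,3)=21 f(7,5)=7 f(7,7)=1
t=8: f(8,-4)=27 f(8,-2)=56 f(8,0)=70 f(8,2)=56 f(8,4)=28 f(8,6)=8 f(8,8)=1
t=9: f(9,-5)=27 f(9,-3)=83 f(9,-1)=126 f(9,1)=126 f(9,3)=84 f(9,5)=36 f(9,7)=9 f(9,9)=1
t=10: f(10,-4)=110 f(10,-2)=209 f(10,0)=252 f(10,2)=210 f(10,4)=120 f(10,6)=45 f(10,8)=10 f(10,10)=1
t=11: f(11,-5)=110 f(11,-3)=319 f(11,-1)=461 f(11,1)=462 f(11,3)=330 f(11,5)=165 f(11,7)=55 f(11,9)=11 f(11,11)=1
t=12: f(12,-4)=429 f(12,-2)=780 f(12,0)=923 f(12,2)=792 f(12,4)=495 f(12,6)=220 f(12,8)=66 f(12,10)=12 f(12,12)=1
t=13: f(13,-5)=429 f(13,-3)=1209 f(13,-1)=1703 f(13,1)=1715 f(13,3)=1287 f(13,5)=715 f(13,7)=286 f(13,9)=78 f(13,11)=13 f(13,13)=1
Σ_s f(13,s) = 7436
P = 7436/8192 = 1859/2048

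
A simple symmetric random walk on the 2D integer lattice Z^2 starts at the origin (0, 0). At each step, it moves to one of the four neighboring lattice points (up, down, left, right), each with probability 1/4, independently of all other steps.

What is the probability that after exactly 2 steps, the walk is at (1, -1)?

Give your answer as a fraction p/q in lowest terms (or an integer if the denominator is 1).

Answer: 1/8

Derivation:
Let h be the number of horizontal steps (so 2-h are vertical). To end at (1,-1) need (h+1)/2 right-steps and ((2-h)-1)/2 up-steps.
Sum over h with 1 ≤ h ≤ 1, h ≡ 1 (mod 2), 2-h ≡ 1 (mod 2):
h=1: C(2,1)·C(1,1)·C(1,0) = 2·1·1 = 2
Total favorable: 2
Total paths: 4^2 = 16
P = 2/16 = 1/8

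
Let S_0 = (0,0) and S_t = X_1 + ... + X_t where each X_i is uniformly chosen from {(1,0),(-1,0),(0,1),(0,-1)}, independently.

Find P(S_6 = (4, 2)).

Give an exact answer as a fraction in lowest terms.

Let h be the number of horizontal steps (so 6-h are vertical). To end at (4,2) need (h+4)/2 right-steps and ((6-h)+2)/2 up-steps.
Sum over h with 4 ≤ h ≤ 4, h ≡ 0 (mod 2), 6-h ≡ 0 (mod 2):
h=4: C(6,4)·C(4,4)·C(2,2) = 15·1·1 = 15
Total favorable: 15
Total paths: 4^6 = 4096
P = 15/4096 = 15/4096

Answer: 15/4096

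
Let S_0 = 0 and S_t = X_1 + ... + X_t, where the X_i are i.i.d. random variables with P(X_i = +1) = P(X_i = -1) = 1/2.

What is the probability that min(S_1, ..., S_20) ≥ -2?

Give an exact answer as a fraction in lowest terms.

Answer: 130169/262144

Derivation:
Let f(t,s) = #length-t paths at position s with S_1..S_t all ≥ -2.
f(t,s) = f(t-1,s-1) + f(t-1,s+1) for s ≥ -2; f(t,s) = 0 for s < -2.
t=0: f(0,0)=1
t=1: f(1,-1)=1 f(1,1)=1
t=2: f(2,-2)=1 f(2,0)=2 f(2,2)=1
t=3: f(3,-1)=3 f(3,1)=3 f(3,3)=1
t=4: f(4,-2)=3 f(4,0)=6 f(4,2)=4 f(4,4)=1
t=5: f(5,-1)=9 f(5,1)=10 f(5,3)=5 f(5,5)=1
t=6: f(6,-2)=9 f(6,0)=19 f(6,2)=15 f(6,4)=6 f(6,6)=1
t=7: f(7,-1)=28 f(7,1)=34 f(7,3)=21 f(7,5)=7 f(7,7)=1
t=8: f(8,-2)=28 f(8,0)=62 f(8,2)=55 f(8,4)=28 f(8,6)=8 f(8,8)=1
t=9: f(9,-1)=90 f(9,1)=117 f(9,3)=83 f(9,5)=36 f(9,7)=9 f(9,9)=1
t=10: f(10,-2)=90 f(10,0)=207 f(10,2)=200 f(10,4)=119 f(10,6)=45 f(10,8)=10 f(10,10)=1
t=11: f(11,-1)=297 f(11,1)=407 f(11,3)=319 f(11,5)=164 f(11,7)=55 f(11,9)=11 f(11,11)=1
t=12: f(12,-2)=297 f(12,0)=704 f(12,2)=726 f(12,4)=483 f(12,6)=219 f(12,8)=66 f(12,10)=12 f(12,12)=1
t=13: f(13,-1)=1001 f(13,1)=1430 f(13,3)=1209 f(13,5)=702 f(13,7)=285 f(13,9)=78 f(13,11)=13 f(13,13)=1
t=14: f(14,-2)=1001 f(14,0)=2431 f(14,2)=2639 f(14,4)=1911 f(14,6)=987 f(14,8)=363 f(14,10)=91 f(14,12)=14 f(14,14)=1
t=15: f(15,-1)=3432 f(15,1)=5070 f(15,3)=4550 f(15,5)=2898 f(15,7)=1350 f(15,9)=454 f(15,11)=105 f(15,13)=15 f(15,15)=1
t=16: f(16,-2)=3432 f(16,0)=8502 f(16,2)=9620 f(16,4)=7448 f(16,6)=4248 f(16,8)=1804 f(16,10)=559 f(16,12)=120 f(16,14)=16 f(16,16)=1
t=17: f(17,-1)=11934 f(17,1)=18122 f(17,3)=17068 f(17,5)=11696 f(17,7)=6052 f(17,9)=2363 f(17,11)=679 f(17,13)=136 f(17,15)=17 f(17,17)=1
t=18: f(18,-2)=11934 f(18,0)=30056 f(18,2)=35190 f(18,4)=28764 f(18,6)=17748 f(18,8)=8415 f(18,10)=3042 f(18,12)=815 f(18,14)=153 f(18,16)=18 f(18,18)=1
t=19: f(19,-1)=41990 f(19,1)=65246 f(19,3)=63954 f(19,5)=46512 f(19,7)=26163 f(19,9)=11457 f(19,11)=3857 f(19,13)=968 f(19,15)=171 f(19,17)=19 f(19,19)=1
t=20: f(20,-2)=41990 f(20,0)=107236 f(20,2)=129200 f(20,4)=110466 f(20,6)=72675 f(20,8)=37620 f(20,10)=15314 f(20,12)=4825 f(20,14)=1139 f(20,16)=190 f(20,18)=20 f(20,20)=1
Σ_s f(20,s) = 520676
P = 520676/1048576 = 130169/262144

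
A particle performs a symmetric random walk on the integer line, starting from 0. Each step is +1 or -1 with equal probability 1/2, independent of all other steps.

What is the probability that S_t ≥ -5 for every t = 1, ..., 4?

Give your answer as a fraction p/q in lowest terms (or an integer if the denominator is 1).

Answer: 1

Derivation:
Let f(t,s) = #length-t paths at position s with S_1..S_t all ≥ -5.
f(t,s) = f(t-1,s-1) + f(t-1,s+1) for s ≥ -5; f(t,s) = 0 for s < -5.
t=0: f(0,0)=1
t=1: f(1,-1)=1 f(1,1)=1
t=2: f(2,-2)=1 f(2,0)=2 f(2,2)=1
t=3: f(3,-3)=1 f(3,-1)=3 f(3,1)=3 f(3,3)=1
t=4: f(4,-4)=1 f(4,-2)=4 f(4,0)=6 f(4,2)=4 f(4,4)=1
Σ_s f(4,s) = 16
P = 16/16 = 1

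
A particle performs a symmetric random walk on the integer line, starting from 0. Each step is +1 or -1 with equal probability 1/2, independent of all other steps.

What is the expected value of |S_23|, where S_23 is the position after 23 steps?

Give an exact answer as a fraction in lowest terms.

S_23 takes values m ≡ 1 (mod 2) with |m| ≤ 23; P(S_23=m) = C(23,(23+m)/2)/2^23.
Total paths: 2^23 = 8388608
Distribution: P(S=-23)=1/8388608, P(S=-21)=23/8388608, P(S=-19)=253/8388608, P(S=-17)=1771/8388608, P(S=-15)=8855/8388608, P(S=-13)=33649/8388608, P(S=-11)=100947/8388608, P(S=-9)=245157/8388608, P(S=-7)=490314/8388608, P(S=-5)=817190/8388608, P(S=-3)=1144066/8388608, P(S=-1)=1352078/8388608, P(S=1)=1352078/8388608, P(S=3)=1144066/8388608, P(S=5)=817190/8388608, P(S=7)=490314/8388608, P(S=9)=245157/8388608, P(S=11)=100947/8388608, P(S=13)=33649/8388608, P(S=15)=8855/8388608, P(S=17)=1771/8388608, P(S=19)=253/8388608, P(S=21)=23/8388608, P(S=23)=1/8388608
E[|S_23|] = Σ_m |m|·P(S_23=m) = 32449872/8388608 = 2028117/524288

Answer: 2028117/524288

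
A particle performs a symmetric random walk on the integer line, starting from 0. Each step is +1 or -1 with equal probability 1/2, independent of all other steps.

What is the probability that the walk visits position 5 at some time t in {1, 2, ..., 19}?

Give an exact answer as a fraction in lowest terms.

Count via complement. Let g(t,s) = #length-t paths at position s with S_1..S_t all ≠ 5.
g(t,s) = g(t-1,s-1) + g(t-1,s+1) for s ≠ 5; g(t,5) = 0.
t=0: g(0,0)=1
t=1: g(1,-1)=1 g(1,1)=1
t=2: g(2,-2)=1 g(2,0)=2 g(2,2)=1
t=3: g(3,-3)=1 g(3,-1)=3 g(3,1)=3 g(3,3)=1
t=4: g(4,-4)=1 g(4,-2)=4 g(4,0)=6 g(4,2)=4 g(4,4)=1
t=5: g(5,-5)=1 g(5,-3)=5 g(5,-1)=10 g(5,1)=10 g(5,3)=5
t=6: g(6,-6)=1 g(6,-4)=6 g(6,-2)=15 g(6,0)=20 g(6,2)=15 g(6,4)=5
t=7: g(7,-7)=1 g(7,-5)=7 g(7,-3)=21 g(7,-1)=35 g(7,1)=35 g(7,3)=20
t=8: g(8,-8)=1 g(8,-6)=8 g(8,-4)=28 g(8,-2)=56 g(8,0)=70 g(8,2)=55 g(8,4)=20
t=9: g(9,-9)=1 g(9,-7)=9 g(9,-5)=36 g(9,-3)=84 g(9,-1)=126 g(9,1)=125 g(9,3)=75
t=10: g(10,-10)=1 g(10,-8)=10 g(10,-6)=45 g(10,-4)=120 g(10,-2)=210 g(10,0)=251 g(10,2)=200 g(10,4)=75
t=11: g(11,-11)=1 g(11,-9)=11 g(11,-7)=55 g(11,-5)=165 g(11,-3)=330 g(11,-1)=461 g(11,1)=451 g(11,3)=275
t=12: g(12,-12)=1 g(12,-10)=12 g(12,-8)=66 g(12,-6)=220 g(12,-4)=495 g(12,-2)=791 g(12,0)=912 g(12,2)=726 g(12,4)=275
t=13: g(13,-13)=1 g(13,-11)=13 g(13,-9)=78 g(13,-7)=286 g(13,-5)=715 g(13,-3)=1286 g(13,-1)=1703 g(13,1)=1638 g(13,3)=1001
t=14: g(14,-14)=1 g(14,-12)=14 g(14,-10)=91 g(14,-8)=364 g(14,-6)=1001 g(14,-4)=2001 g(14,-2)=2989 g(14,0)=3341 g(14,2)=2639 g(14,4)=1001
t=15: g(15,-15)=1 g(15,-13)=15 g(15,-11)=105 g(15,-9)=455 g(15,-7)=1365 g(15,-5)=3002 g(15,-3)=4990 g(15,-1)=6330 g(15,1)=5980 g(15,3)=3640
t=16: g(16,-16)=1 g(16,-14)=16 g(16,-12)=120 g(16,-10)=560 g(16,-8)=1820 g(16,-6)=4367 g(16,-4)=7992 g(16,-2)=11320 g(16,0)=12310 g(16,2)=9620 g(16,4)=3640
t=17: g(17,-17)=1 g(17,-15)=17 g(17,-13)=136 g(17,-11)=680 g(17,-9)=2380 g(17,-7)=6187 g(17,-5)=12359 g(17,-3)=19312 g(17,-1)=23630 g(17,1)=21930 g(17,3)=13260
t=18: g(18,-18)=1 g(18,-16)=18 g(18,-14)=153 g(18,-12)=816 g(18,-10)=3060 g(18,-8)=8567 g(18,-6)=18546 g(18,-4)=31671 g(18,-2)=42942 g(18,0)=45560 g(18,2)=35190 g(18,4)=13260
t=19: g(19,-19)=1 g(19,-17)=19 g(19,-15)=171 g(19,-13)=969 g(19,-11)=3876 g(19,-9)=11627 g(19,-7)=27113 g(19,-5)=50217 g(19,-3)=74613 g(19,-1)=88502 g(19,1)=80750 g(19,3)=48450
Paths never hitting 5: Σ_s g(19,s) = 386308
Paths hitting 5: 2^19 - 386308 = 137980
P = 137980/524288 = 34495/131072

Answer: 34495/131072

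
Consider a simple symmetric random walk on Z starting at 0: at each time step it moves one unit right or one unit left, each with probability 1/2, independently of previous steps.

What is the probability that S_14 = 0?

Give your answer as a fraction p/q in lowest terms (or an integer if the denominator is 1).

Answer: 429/2048

Derivation:
To return to 0 after 14 steps: need exactly 7 steps of +1 and 7 of -1.
Favorable paths: C(14,7) = 3432
Total paths: 2^14 = 16384
P = 3432/16384 = 429/2048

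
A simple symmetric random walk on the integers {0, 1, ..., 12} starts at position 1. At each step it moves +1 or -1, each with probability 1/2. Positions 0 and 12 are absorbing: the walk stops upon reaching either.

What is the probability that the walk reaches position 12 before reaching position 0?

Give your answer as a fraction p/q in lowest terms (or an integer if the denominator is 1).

Answer: 1/12

Derivation:
Symmetric walk (p = 1/2): the harmonic-function argument gives P(hit 12 before 0 | start at 1) = a/N.
P = 1/12 = 1/12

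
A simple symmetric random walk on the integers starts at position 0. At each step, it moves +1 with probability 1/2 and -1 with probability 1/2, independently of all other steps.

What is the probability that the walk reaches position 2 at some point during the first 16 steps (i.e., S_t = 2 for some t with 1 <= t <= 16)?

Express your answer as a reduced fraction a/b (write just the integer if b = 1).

Answer: 20613/32768

Derivation:
Count via complement. Let g(t,s) = #length-t paths at position s with S_1..S_t all ≠ 2.
g(t,s) = g(t-1,s-1) + g(t-1,s+1) for s ≠ 2; g(t,2) = 0.
t=0: g(0,0)=1
t=1: g(1,-1)=1 g(1,1)=1
t=2: g(2,-2)=1 g(2,0)=2
t=3: g(3,-3)=1 g(3,-1)=3 g(3,1)=2
t=4: g(4,-4)=1 g(4,-2)=4 g(4,0)=5
t=5: g(5,-5)=1 g(5,-3)=5 g(5,-1)=9 g(5,1)=5
t=6: g(6,-6)=1 g(6,-4)=6 g(6,-2)=14 g(6,0)=14
t=7: g(7,-7)=1 g(7,-5)=7 g(7,-3)=20 g(7,-1)=28 g(7,1)=14
t=8: g(8,-8)=1 g(8,-6)=8 g(8,-4)=27 g(8,-2)=48 g(8,0)=42
t=9: g(9,-9)=1 g(9,-7)=9 g(9,-5)=35 g(9,-3)=75 g(9,-1)=90 g(9,1)=42
t=10: g(10,-10)=1 g(10,-8)=10 g(10,-6)=44 g(10,-4)=110 g(10,-2)=165 g(10,0)=132
t=11: g(11,-11)=1 g(11,-9)=11 g(11,-7)=54 g(11,-5)=154 g(11,-3)=275 g(11,-1)=297 g(11,1)=132
t=12: g(12,-12)=1 g(12,-10)=12 g(12,-8)=65 g(12,-6)=208 g(12,-4)=429 g(12,-2)=572 g(12,0)=429
t=13: g(13,-13)=1 g(13,-11)=13 g(13,-9)=77 g(13,-7)=273 g(13,-5)=637 g(13,-3)=1001 g(13,-1)=1001 g(13,1)=429
t=14: g(14,-14)=1 g(14,-12)=14 g(14,-10)=90 g(14,-8)=350 g(14,-6)=910 g(14,-4)=1638 g(14,-2)=2002 g(14,0)=1430
t=15: g(15,-15)=1 g(15,-13)=15 g(15,-11)=104 g(15,-9)=440 g(15,-7)=1260 g(15,-5)=2548 g(15,-3)=3640 g(15,-1)=3432 g(15,1)=1430
t=16: g(16,-16)=1 g(16,-14)=16 g(16,-12)=119 g(16,-10)=544 g(16,-8)=1700 g(16,-6)=3808 g(16,-4)=6188 g(16,-2)=7072 g(16,0)=4862
Paths never hitting 2: Σ_s g(16,s) = 24310
Paths hitting 2: 2^16 - 24310 = 41226
P = 41226/65536 = 20613/32768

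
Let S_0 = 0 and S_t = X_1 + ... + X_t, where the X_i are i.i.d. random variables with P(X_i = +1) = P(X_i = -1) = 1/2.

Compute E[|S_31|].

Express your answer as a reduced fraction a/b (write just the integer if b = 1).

Answer: 300540195/67108864

Derivation:
S_31 takes values m ≡ 1 (mod 2) with |m| ≤ 31; P(S_31=m) = C(31,(31+m)/2)/2^31.
Total paths: 2^31 = 2147483648
Distribution: P(S=-31)=1/2147483648, P(S=-29)=31/2147483648, P(S=-27)=465/2147483648, P(S=-25)=4495/2147483648, P(S=-23)=31465/2147483648, P(S=-21)=169911/2147483648, P(S=-19)=736281/2147483648, P(S=-17)=2629575/2147483648, P(S=-15)=7888725/2147483648, P(S=-13)=20160075/2147483648, P(S=-11)=44352165/2147483648, P(S=-9)=84672315/2147483648, P(S=-7)=141120525/2147483648, P(S=-5)=206253075/2147483648, P(S=-3)=265182525/2147483648, P(S=-1)=300540195/2147483648, P(S=1)=300540195/2147483648, P(S=3)=265182525/2147483648, P(S=5)=206253075/2147483648, P(S=7)=141120525/2147483648, P(S=9)=84672315/2147483648, P(S=11)=44352165/2147483648, P(S=13)=20160075/2147483648, P(S=15)=7888725/2147483648, P(S=17)=2629575/2147483648, P(S=19)=736281/2147483648, P(S=21)=169911/2147483648, P(S=23)=31465/2147483648, P(S=25)=4495/2147483648, P(S=27)=465/2147483648, P(S=29)=31/2147483648, P(S=31)=1/2147483648
E[|S_31|] = Σ_m |m|·P(S_31=m) = 9617286240/2147483648 = 300540195/67108864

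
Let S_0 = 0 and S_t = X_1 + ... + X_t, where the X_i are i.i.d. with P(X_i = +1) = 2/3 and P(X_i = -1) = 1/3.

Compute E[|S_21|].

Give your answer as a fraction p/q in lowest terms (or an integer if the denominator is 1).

S_21 takes values m ≡ 1 (mod 2) with |m| ≤ 21; P(S_21=m) = C(21,(21+m)/2) · (2/3)^((21+m)/2) · (1/3)^((21-m)/2).
Distribution: P(S=-21)=1/10460353203, P(S=-19)=14/3486784401, P(S=-17)=280/3486784401, P(S=-15)=10640/10460353203, P(S=-13)=10640/1162261467, P(S=-11)=72352/1162261467, P(S=-9)=1157632/3486784401, P(S=-7)=1653760/1162261467, P(S=-5)=5788160/1162261467, P(S=-3)=150492160/10460353203, P(S=-1)=120393728/3486784401, P(S=1)=240787456/3486784401, P(S=3)=1203937280/10460353203, P(S=5)=185221120/1162261467, P(S=7)=211681280/1162261467, P(S=9)=592707584/3486784401, P(S=11)=148176896/1162261467, P(S=13)=87162880/1162261467, P(S=15)=348651520/10460353203, P(S=17)=36700160/3486784401, P(S=19)=7340032/3486784401, P(S=21)=2097152/10460353203
E[|S_21|] = Σ_m |m|·P(S_21=m) = 8406308099/1162261467

Answer: 8406308099/1162261467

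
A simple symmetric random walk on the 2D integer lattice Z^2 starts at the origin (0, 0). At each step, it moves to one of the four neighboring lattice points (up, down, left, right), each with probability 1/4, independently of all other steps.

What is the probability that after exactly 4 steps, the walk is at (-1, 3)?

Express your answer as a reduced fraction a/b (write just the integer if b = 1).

Let h be the number of horizontal steps (so 4-h are vertical). To end at (-1,3) need (h-1)/2 right-steps and ((4-h)+3)/2 up-steps.
Sum over h with 1 ≤ h ≤ 1, h ≡ 1 (mod 2), 4-h ≡ 1 (mod 2):
h=1: C(4,1)·C(1,0)·C(3,3) = 4·1·1 = 4
Total favorable: 4
Total paths: 4^4 = 256
P = 4/256 = 1/64

Answer: 1/64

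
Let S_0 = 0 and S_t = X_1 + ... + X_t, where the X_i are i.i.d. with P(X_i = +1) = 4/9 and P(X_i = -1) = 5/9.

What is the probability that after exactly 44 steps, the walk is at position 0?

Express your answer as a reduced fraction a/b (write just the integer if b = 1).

To be at 0 after 44 steps: need exactly 22 steps of +1 and 22 of -1.
Number of such sequences: C(44,22) = 2104098963720
Each has probability (4/9)^22 · (5/9)^22 = 41943040000000000000000000000/969773729787523602876821942164080815560161
P = 2104098963720 · 41943040000000000000000000000/969773729787523602876821942164080815560161 = 29417435666422169600000000000000000000000/323257909929174534292273980721360271853387

Answer: 29417435666422169600000000000000000000000/323257909929174534292273980721360271853387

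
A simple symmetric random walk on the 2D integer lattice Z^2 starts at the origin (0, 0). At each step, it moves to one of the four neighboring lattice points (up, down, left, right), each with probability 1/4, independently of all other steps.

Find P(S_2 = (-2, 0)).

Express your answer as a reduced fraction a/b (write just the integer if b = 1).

Let h be the number of horizontal steps (so 2-h are vertical). To end at (-2,0) need (h-2)/2 right-steps and ((2-h)+0)/2 up-steps.
Sum over h with 2 ≤ h ≤ 2, h ≡ 0 (mod 2), 2-h ≡ 0 (mod 2):
h=2: C(2,2)·C(2,0)·C(0,0) = 1·1·1 = 1
Total favorable: 1
Total paths: 4^2 = 16
P = 1/16 = 1/16

Answer: 1/16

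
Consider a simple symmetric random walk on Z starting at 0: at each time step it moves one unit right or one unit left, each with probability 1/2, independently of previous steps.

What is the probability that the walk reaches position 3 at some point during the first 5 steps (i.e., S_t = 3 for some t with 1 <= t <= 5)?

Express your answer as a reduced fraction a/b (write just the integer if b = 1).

Answer: 7/32

Derivation:
Count via complement. Let g(t,s) = #length-t paths at position s with S_1..S_t all ≠ 3.
g(t,s) = g(t-1,s-1) + g(t-1,s+1) for s ≠ 3; g(t,3) = 0.
t=0: g(0,0)=1
t=1: g(1,-1)=1 g(1,1)=1
t=2: g(2,-2)=1 g(2,0)=2 g(2,2)=1
t=3: g(3,-3)=1 g(3,-1)=3 g(3,1)=3
t=4: g(4,-4)=1 g(4,-2)=4 g(4,0)=6 g(4,2)=3
t=5: g(5,-5)=1 g(5,-3)=5 g(5,-1)=10 g(5,1)=9
Paths never hitting 3: Σ_s g(5,s) = 25
Paths hitting 3: 2^5 - 25 = 7
P = 7/32 = 7/32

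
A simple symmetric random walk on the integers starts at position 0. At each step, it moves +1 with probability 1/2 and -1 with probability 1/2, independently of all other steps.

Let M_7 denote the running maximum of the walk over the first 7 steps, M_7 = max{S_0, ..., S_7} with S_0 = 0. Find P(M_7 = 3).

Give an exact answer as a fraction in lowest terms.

Let M_7 = max(S_0,...,S_7). Use the reflection principle: for j ≥ 1, #{paths with M_7 ≥ j} = #{S_7 ≥ j} + #{S_7 ≥ j+1}.
By reflection, #{M_7 ≥ 3} = #{S_7 ≥ 3} + #{S_7 ≥ 4} = 29 + 8 = 37.
#{M_7 ≥ 4} = #{S_7 ≥ 4} + #{S_7 ≥ 5} = 8 + 8 = 16.
#{M_7 = 3} = 37 - 16 = 21.
P(M_7 = 3) = 21/128 = 21/128

Answer: 21/128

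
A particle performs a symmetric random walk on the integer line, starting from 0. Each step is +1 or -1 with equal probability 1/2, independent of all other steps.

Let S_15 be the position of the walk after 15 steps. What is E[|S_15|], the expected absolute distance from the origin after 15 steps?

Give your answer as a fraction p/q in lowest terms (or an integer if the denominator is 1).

S_15 takes values m ≡ 1 (mod 2) with |m| ≤ 15; P(S_15=m) = C(15,(15+m)/2)/2^15.
Total paths: 2^15 = 32768
Distribution: P(S=-15)=1/32768, P(S=-13)=15/32768, P(S=-11)=105/32768, P(S=-9)=455/32768, P(S=-7)=1365/32768, P(S=-5)=3003/32768, P(S=-3)=5005/32768, P(S=-1)=6435/32768, P(S=1)=6435/32768, P(S=3)=5005/32768, P(S=5)=3003/32768, P(S=7)=1365/32768, P(S=9)=455/32768, P(S=11)=105/32768, P(S=13)=15/32768, P(S=15)=1/32768
E[|S_15|] = Σ_m |m|·P(S_15=m) = 102960/32768 = 6435/2048

Answer: 6435/2048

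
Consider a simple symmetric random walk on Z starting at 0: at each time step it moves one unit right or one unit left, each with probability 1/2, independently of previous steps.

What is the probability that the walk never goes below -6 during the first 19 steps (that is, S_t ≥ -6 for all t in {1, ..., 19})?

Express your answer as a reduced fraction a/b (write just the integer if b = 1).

Answer: 115957/131072

Derivation:
Let f(t,s) = #length-t paths at position s with S_1..S_t all ≥ -6.
f(t,s) = f(t-1,s-1) + f(t-1,s+1) for s ≥ -6; f(t,s) = 0 for s < -6.
t=0: f(0,0)=1
t=1: f(1,-1)=1 f(1,1)=1
t=2: f(2,-2)=1 f(2,0)=2 f(2,2)=1
t=3: f(3,-3)=1 f(3,-1)=3 f(3,1)=3 f(3,3)=1
t=4: f(4,-4)=1 f(4,-2)=4 f(4,0)=6 f(4,2)=4 f(4,4)=1
t=5: f(5,-5)=1 f(5,-3)=5 f(5,-1)=10 f(5,1)=10 f(5,3)=5 f(5,5)=1
t=6: f(6,-6)=1 f(6,-4)=6 f(6,-2)=15 f(6,0)=20 f(6,2)=15 f(6,4)=6 f(6,6)=1
t=7: f(7,-5)=7 f(7,-3)=21 f(7,-1)=35 f(7,1)=35 f(7,3)=21 f(7,5)=7 f(7,7)=1
t=8: f(8,-6)=7 f(8,-4)=28 f(8,-2)=56 f(8,0)=70 f(8,2)=56 f(8,4)=28 f(8,6)=8 f(8,8)=1
t=9: f(9,-5)=35 f(9,-3)=84 f(9,-1)=126 f(9,1)=126 f(9,3)=84 f(9,5)=36 f(9,7)=9 f(9,9)=1
t=10: f(10,-6)=35 f(10,-4)=119 f(10,-2)=210 f(10,0)=252 f(10,2)=210 f(10,4)=120 f(10,6)=45 f(10,8)=10 f(10,10)=1
t=11: f(11,-5)=154 f(11,-3)=329 f(11,-1)=462 f(11,1)=462 f(11,3)=330 f(11,5)=165 f(11,7)=55 f(11,9)=11 f(11,11)=1
t=12: f(12,-6)=154 f(12,-4)=483 f(12,-2)=791 f(12,0)=924 f(12,2)=792 f(12,4)=495 f(12,6)=220 f(12,8)=66 f(12,10)=12 f(12,12)=1
t=13: f(13,-5)=637 f(13,-3)=1274 f(13,-1)=1715 f(13,1)=1716 f(13,3)=1287 f(13,5)=715 f(13,7)=286 f(13,9)=78 f(13,11)=13 f(13,13)=1
t=14: f(14,-6)=637 f(14,-4)=1911 f(14,-2)=2989 f(14,0)=3431 f(14,2)=3003 f(14,4)=2002 f(14,6)=1001 f(14,8)=364 f(14,10)=91 f(14,12)=14 f(14,14)=1
t=15: f(15,-5)=2548 f(15,-3)=4900 f(15,-1)=6420 f(15,1)=6434 f(15,3)=5005 f(15,5)=3003 f(15,7)=1365 f(15,9)=455 f(15,11)=105 f(15,13)=15 f(15,15)=1
t=16: f(16,-6)=2548 f(16,-4)=7448 f(16,-2)=11320 f(16,0)=12854 f(16,2)=11439 f(16,4)=8008 f(16,6)=4368 f(16,8)=1820 f(16,10)=560 f(16,12)=120 f(16,14)=16 f(16,16)=1
t=17: f(17,-5)=9996 f(17,-3)=18768 f(17,-1)=24174 f(17,1)=24293 f(17,3)=19447 f(17,5)=12376 f(17,7)=6188 f(17,9)=2380 f(17,11)=680 f(17,13)=136 f(17,15)=17 f(17,17)=1
t=18: f(18,-6)=9996 f(18,-4)=28764 f(18,-2)=42942 f(18,0)=48467 f(18,2)=43740 f(18,4)=31823 f(18,6)=18564 f(18,8)=8568 f(18,10)=3060 f(18,12)=816 f(18,14)=153 f(18,16)=18 f(18,18)=1
t=19: f(19,-5)=38760 f(19,-3)=71706 f(19,-1)=91409 f(19,1)=92207 f(19,3)=75563 f(19,5)=50387 f(19,7)=27132 f(19,9)=11628 f(19,11)=3876 f(19,13)=969 f(19,15)=171 f(19,17)=19 f(19,19)=1
Σ_s f(19,s) = 463828
P = 463828/524288 = 115957/131072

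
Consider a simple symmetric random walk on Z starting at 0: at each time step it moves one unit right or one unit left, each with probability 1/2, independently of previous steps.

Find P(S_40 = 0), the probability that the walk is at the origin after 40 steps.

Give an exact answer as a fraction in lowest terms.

To return to 0 after 40 steps: need exactly 20 steps of +1 and 20 of -1.
Favorable paths: C(40,20) = 137846528820
Total paths: 2^40 = 1099511627776
P = 137846528820/1099511627776 = 34461632205/274877906944

Answer: 34461632205/274877906944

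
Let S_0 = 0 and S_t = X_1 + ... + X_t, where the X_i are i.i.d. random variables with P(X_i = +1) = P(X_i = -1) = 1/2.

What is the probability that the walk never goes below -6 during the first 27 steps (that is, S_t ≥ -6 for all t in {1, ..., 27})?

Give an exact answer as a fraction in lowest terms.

Let f(t,s) = #length-t paths at position s with S_1..S_t all ≥ -6.
f(t,s) = f(t-1,s-1) + f(t-1,s+1) for s ≥ -6; f(t,s) = 0 for s < -6.
t=0: f(0,0)=1
t=1: f(1,-1)=1 f(1,1)=1
t=2: f(2,-2)=1 f(2,0)=2 f(2,2)=1
t=3: f(3,-3)=1 f(3,-1)=3 f(3,1)=3 f(3,3)=1
t=4: f(4,-4)=1 f(4,-2)=4 f(4,0)=6 f(4,2)=4 f(4,4)=1
t=5: f(5,-5)=1 f(5,-3)=5 f(5,-1)=10 f(5,1)=10 f(5,3)=5 f(5,5)=1
t=6: f(6,-6)=1 f(6,-4)=6 f(6,-2)=15 f(6,0)=20 f(6,2)=15 f(6,4)=6 f(6,6)=1
t=7: f(7,-5)=7 f(7,-3)=21 f(7,-1)=35 f(7,1)=35 f(7,3)=21 f(7,5)=7 f(7,7)=1
t=8: f(8,-6)=7 f(8,-4)=28 f(8,-2)=56 f(8,0)=70 f(8,2)=56 f(8,4)=28 f(8,6)=8 f(8,8)=1
t=9: f(9,-5)=35 f(9,-3)=84 f(9,-1)=126 f(9,1)=126 f(9,3)=84 f(9,5)=36 f(9,7)=9 f(9,9)=1
t=10: f(10,-6)=35 f(10,-4)=119 f(10,-2)=210 f(10,0)=252 f(10,2)=210 f(10,4)=120 f(10,6)=45 f(10,8)=10 f(10,10)=1
t=11: f(11,-5)=154 f(11,-3)=329 f(11,-1)=462 f(11,1)=462 f(11,3)=330 f(11,5)=165 f(11,7)=55 f(11,9)=11 f(11,11)=1
t=12: f(12,-6)=154 f(12,-4)=483 f(12,-2)=791 f(12,0)=924 f(12,2)=792 f(12,4)=495 f(12,6)=220 f(12,8)=66 f(12,10)=12 f(12,12)=1
t=13: f(13,-5)=637 f(13,-3)=1274 f(13,-1)=1715 f(13,1)=1716 f(13,3)=1287 f(13,5)=715 f(13,7)=286 f(13,9)=78 f(13,11)=13 f(13,13)=1
t=14: f(14,-6)=637 f(14,-4)=1911 f(14,-2)=2989 f(14,0)=3431 f(14,2)=3003 f(14,4)=2002 f(14,6)=1001 f(14,8)=364 f(14,10)=91 f(14,12)=14 f(14,14)=1
t=15: f(15,-5)=2548 f(15,-3)=4900 f(15,-1)=6420 f(15,1)=6434 f(15,3)=5005 f(15,5)=3003 f(15,7)=1365 f(15,9)=455 f(15,11)=105 f(15,13)=15 f(15,15)=1
t=16: f(16,-6)=2548 f(16,-4)=7448 f(16,-2)=11320 f(16,0)=12854 f(16,2)=11439 f(16,4)=8008 f(16,6)=4368 f(16,8)=1820 f(16,10)=560 f(16,12)=120 f(16,14)=16 f(16,16)=1
t=17: f(17,-5)=9996 f(17,-3)=18768 f(17,-1)=24174 f(17,1)=24293 f(17,3)=19447 f(17,5)=12376 f(17,7)=6188 f(17,9)=2380 f(17,11)=680 f(17,13)=136 f(17,15)=17 f(17,17)=1
t=18: f(18,-6)=9996 f(18,-4)=28764 f(18,-2)=42942 f(18,0)=48467 f(18,2)=43740 f(18,4)=31823 f(18,6)=18564 f(18,8)=8568 f(18,10)=3060 f(18,12)=816 f(18,14)=153 f(18,16)=18 f(18,18)=1
t=19: f(19,-5)=38760 f(19,-3)=71706 f(19,-1)=91409 f(19,1)=92207 f(19,3)=75563 f(19,5)=50387 f(19,7)=27132 f(19,9)=11628 f(19,11)=3876 f(19,13)=969 f(19,15)=171 f(19,17)=19 f(19,19)=1
t=20: f(20,-6)=38760 f(20,-4)=110466 f(20,-2)=163115 f(20,0)=183616 f(20,2)=167770 f(20,4)=125950 f(20,6)=77519 f(20,8)=38760 f(20,10)=15504 f(20,12)=4845 f(20,14)=1140 f(20,16)=190 f(20,18)=20 f(20,20)=1
t=21: f(21,-5)=149226 f(21,-3)=273581 f(21,-1)=346731 f(21,1)=351386 f(21,3)=293720 f(21,5)=203469 f(21,7)=116279 f(21,9)=54264 f(21,11)=20349 f(21,13)=5985 f(21,15)=1330 f(21,17)=210 f(21,19)=21 f(21,21)=1
t=22: f(22,-6)=149226 f(22,-4)=422807 f(22,-2)=620312 f(22,0)=698117 f(22,2)=645106 f(22,4)=497189 f(22,6)=319748 f(22,8)=170543 f(22,10)=74613 f(22,12)=26334 f(22,14)=7315 f(22,16)=1540 f(22,18)=231 f(22,20)=22 f(22,22)=1
t=23: f(23,-5)=572033 f(23,-3)=1043119 f(23,-1)=1318429 f(23,1)=1343223 f(23,3)=1142295 f(23,5)=816937 f(23,7)=490291 f(23,9)=245156 f(23,11)=100947 f(23,13)=33649 f(23,15)=8855 f(23,17)=1771 f(23,19)=253 f(23,21)=23 f(23,23)=1
t=24: f(24,-6)=572033 f(24,-4)=1615152 f(24,-2)=2361548 f(24,0)=2661652 f(24,2)=2485518 f(24,4)=1959232 f(24,6)=1307228 f(24,8)=735447 f(24,10)=346103 f(24,12)=134596 f(24,14)=42504 f(24,16)=10626 f(24,18)=2024 f(24,20)=276 f(24,22)=24 f(24,24)=1
t=25: f(25,-5)=2187185 f(25,-3)=3976700 f(25,-1)=5023200 f(25,1)=5147170 f(25,3)=4444750 f(25,5)=3266460 f(25,7)=2042675 f(25,9)=1081550 f(25,11)=480699 f(25,13)=177100 f(25,15)=53130 f(25,17)=12650 f(25,19)=2300 f(25,21)=300 f(25,23)=25 f(25,25)=1
t=26: f(26,-6)=2187185 f(26,-4)=6163885 f(26,-2)=8999900 f(26,0)=10170370 f(26,2)=9591920 f(26,4)=7711210 f(26,6)=5309135 f(26,8)=3124225 f(26,10)=1562249 f(26,12)=657799 f(26,14)=230230 f(26,16)=65780 f(26,18)=14950 f(26,20)=2600 f(26,22)=325 f(26,24)=26 f(26,26)=1
t=27: f(27,-5)=8351070 f(27,-3)=15163785 f(27,-1)=19170270 f(27,1)=19762290 f(27,3)=17303130 f(27,5)=13020345 f(27,7)=8433360 f(27,9)=4686474 f(27,11)=2220048 f(27,13)=888029 f(27,15)=296010 f(27,17)=80730 f(27,19)=17550 f(27,21)=2925 f(27,23)=351 f(27,25)=27 f(27,27)=1
Σ_s f(27,s) = 109396395
P = 109396395/134217728 = 109396395/134217728

Answer: 109396395/134217728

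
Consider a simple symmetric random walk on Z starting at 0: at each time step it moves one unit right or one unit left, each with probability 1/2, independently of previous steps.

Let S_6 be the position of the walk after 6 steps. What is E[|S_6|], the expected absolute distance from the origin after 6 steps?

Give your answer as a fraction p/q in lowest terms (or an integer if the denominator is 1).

S_6 takes values m ≡ 0 (mod 2) with |m| ≤ 6; P(S_6=m) = C(6,(6+m)/2)/2^6.
Total paths: 2^6 = 64
Distribution: P(S=-6)=1/64, P(S=-4)=6/64, P(S=-2)=15/64, P(S=0)=20/64, P(S=2)=15/64, P(S=4)=6/64, P(S=6)=1/64
E[|S_6|] = Σ_m |m|·P(S_6=m) = 120/64 = 15/8

Answer: 15/8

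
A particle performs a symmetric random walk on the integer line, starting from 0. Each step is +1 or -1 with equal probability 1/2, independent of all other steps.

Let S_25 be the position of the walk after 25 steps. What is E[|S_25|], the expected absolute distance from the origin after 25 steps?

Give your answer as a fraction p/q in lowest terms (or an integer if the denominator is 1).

S_25 takes values m ≡ 1 (mod 2) with |m| ≤ 25; P(S_25=m) = C(25,(25+m)/2)/2^25.
Total paths: 2^25 = 33554432
Distribution: P(S=-25)=1/33554432, P(S=-23)=25/33554432, P(S=-21)=300/33554432, P(S=-19)=2300/33554432, P(S=-17)=12650/33554432, P(S=-15)=53130/33554432, P(S=-13)=177100/33554432, P(S=-11)=480700/33554432, P(S=-9)=1081575/33554432, P(S=-7)=2042975/33554432, P(S=-5)=3268760/33554432, P(S=-3)=4457400/33554432, P(S=-1)=5200300/33554432, P(S=1)=5200300/33554432, P(S=3)=4457400/33554432, P(S=5)=3268760/33554432, P(S=7)=2042975/33554432, P(S=9)=1081575/33554432, P(S=11)=480700/33554432, P(S=13)=177100/33554432, P(S=15)=53130/33554432, P(S=17)=12650/33554432, P(S=19)=2300/33554432, P(S=21)=300/33554432, P(S=23)=25/33554432, P(S=25)=1/33554432
E[|S_25|] = Σ_m |m|·P(S_25=m) = 135207800/33554432 = 16900975/4194304

Answer: 16900975/4194304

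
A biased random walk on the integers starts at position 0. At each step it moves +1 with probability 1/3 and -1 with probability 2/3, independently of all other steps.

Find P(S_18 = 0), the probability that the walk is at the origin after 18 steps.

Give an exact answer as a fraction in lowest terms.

To be at 0 after 18 steps: need exactly 9 steps of +1 and 9 of -1.
Number of such sequences: C(18,9) = 48620
Each has probability (1/3)^9 · (2/3)^9 = 512/387420489
P = 48620 · 512/387420489 = 24893440/387420489

Answer: 24893440/387420489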